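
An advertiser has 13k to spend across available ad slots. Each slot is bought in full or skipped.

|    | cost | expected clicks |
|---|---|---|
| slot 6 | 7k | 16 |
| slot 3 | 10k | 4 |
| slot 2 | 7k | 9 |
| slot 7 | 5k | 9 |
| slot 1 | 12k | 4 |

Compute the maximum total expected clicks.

Allowing fractional choices, the relaxed optimum would be about 26.3, but ad slots are indivisible.
slot 6: cost 7 ≤ 13, expected clicks 16.
slot 6 + slot 7: cost 7 + 5 = 12 ≤ 13, expected clicks 16 + 9 = 25.
slot 2 + slot 7: cost 7 + 5 = 12 ≤ 13, expected clicks 9 + 9 = 18.
Best is slot 6 and slot 7 with total expected clicks 25.

25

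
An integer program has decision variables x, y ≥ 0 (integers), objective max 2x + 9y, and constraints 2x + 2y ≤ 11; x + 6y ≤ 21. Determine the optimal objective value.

(x,y)=(2,3): 2·2+2·3=10≤11, 1·2+6·3=20≤21, objective 31.
(x,y)=(1,3): 2·1+2·3=8≤11, 1·1+6·3=19≤21, objective 29.
No feasible integer point exceeds 31.

31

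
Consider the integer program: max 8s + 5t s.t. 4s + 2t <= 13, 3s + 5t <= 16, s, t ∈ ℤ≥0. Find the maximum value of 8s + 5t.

26

(s,t)=(2,2) is feasible, giving 26.
(s,t)=(3,0) is feasible, giving 24.
(s,t)=(2,1) is feasible, giving 21.
The best lattice point is (2,2), giving 26.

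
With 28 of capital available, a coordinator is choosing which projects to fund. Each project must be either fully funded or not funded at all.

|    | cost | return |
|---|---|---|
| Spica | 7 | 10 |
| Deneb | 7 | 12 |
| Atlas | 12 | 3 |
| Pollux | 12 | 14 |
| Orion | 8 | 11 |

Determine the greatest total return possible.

This is a 0-1 knapsack instance.
Deneb + Pollux + Orion: cost 7 + 12 + 8 = 27 ≤ 28, return 12 + 14 + 11 = 37.
Spica + Deneb + Pollux: cost 7 + 7 + 12 = 26 ≤ 28, return 10 + 12 + 14 = 36.
Spica + Pollux + Orion: cost 7 + 12 + 8 = 27 ≤ 28, return 10 + 14 + 11 = 35.
Best is Deneb, Pollux, and Orion with total return 37.

37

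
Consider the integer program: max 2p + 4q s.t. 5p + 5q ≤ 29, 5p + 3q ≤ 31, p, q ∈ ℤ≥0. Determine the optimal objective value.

20

The continuous relaxation peaks at (0, 5.8) with value 23.20; rounding to a feasible lattice point costs some objective.
(p,q)=(0,5): 5·0+5·5=25≤29, 5·0+3·5=15≤31, objective 20.
(p,q)=(1,4): 5·1+5·4=25≤29, 5·1+3·4=17≤31, objective 18.
(p,q)=(0,4): 5·0+5·4=20≤29, 5·0+3·4=12≤31, objective 16.
The best lattice point is (0,5), giving 20.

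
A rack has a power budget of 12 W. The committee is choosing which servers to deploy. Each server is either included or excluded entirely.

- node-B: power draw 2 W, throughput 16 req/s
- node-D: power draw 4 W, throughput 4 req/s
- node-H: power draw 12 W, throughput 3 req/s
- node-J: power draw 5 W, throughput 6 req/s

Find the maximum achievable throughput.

26

Treat it as a binary knapsack problem.
Allowing fractional choices, the relaxed optimum would be about 26.2, but servers are indivisible.
node-B + node-D + node-J: power draw 2 + 4 + 5 = 11 ≤ 12, throughput 16 + 4 + 6 = 26.
node-B + node-D: power draw 2 + 4 = 6 ≤ 12, throughput 16 + 4 = 20.
node-B + node-J: power draw 2 + 5 = 7 ≤ 12, throughput 16 + 6 = 22.
Best is node-B, node-D, and node-J with total throughput 26.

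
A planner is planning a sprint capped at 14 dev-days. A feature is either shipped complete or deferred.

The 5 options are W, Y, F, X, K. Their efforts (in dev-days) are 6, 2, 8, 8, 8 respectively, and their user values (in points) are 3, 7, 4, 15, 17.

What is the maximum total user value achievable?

Allowing fractional choices, the relaxed optimum would be about 31.5, but features are indivisible.
Y + K: effort 2 + 8 = 10 ≤ 14, user value 7 + 17 = 24.
Y + X: effort 2 + 8 = 10 ≤ 14, user value 7 + 15 = 22.
W + K: effort 6 + 8 = 14 ≤ 14, user value 3 + 17 = 20.
Best is Y and K with total user value 24.

24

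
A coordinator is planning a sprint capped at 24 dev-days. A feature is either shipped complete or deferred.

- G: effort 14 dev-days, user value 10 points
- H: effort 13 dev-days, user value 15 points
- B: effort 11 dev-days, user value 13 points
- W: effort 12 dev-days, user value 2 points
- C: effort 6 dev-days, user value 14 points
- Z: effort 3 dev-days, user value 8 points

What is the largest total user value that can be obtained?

37

This is a 0-1 knapsack instance.
H + C + Z: effort 13 + 6 + 3 = 22 ≤ 24, user value 15 + 14 + 8 = 37.
G + C + Z: effort 14 + 6 + 3 = 23 ≤ 24, user value 10 + 14 + 8 = 32.
B + C + Z: effort 11 + 6 + 3 = 20 ≤ 24, user value 13 + 14 + 8 = 35.
Best is H, C, and Z with total user value 37.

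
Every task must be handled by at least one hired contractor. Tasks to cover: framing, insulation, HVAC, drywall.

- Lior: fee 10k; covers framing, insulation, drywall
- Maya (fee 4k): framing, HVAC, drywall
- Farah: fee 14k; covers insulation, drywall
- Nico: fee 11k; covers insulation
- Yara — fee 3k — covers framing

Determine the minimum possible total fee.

Choose Lior and Maya: together they cover framing, insulation, HVAC, drywall — every task.
Total fee: 10 + 4 = 14.
No cover costs less than 14.

14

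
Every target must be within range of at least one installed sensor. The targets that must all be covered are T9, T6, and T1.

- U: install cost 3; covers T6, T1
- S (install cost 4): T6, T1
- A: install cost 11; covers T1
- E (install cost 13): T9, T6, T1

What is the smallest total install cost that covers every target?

13

This is a weighted set-cover instance.
The greedy cost-per-new-target heuristic would pick U and E for 16, but a cheaper cover exists.
E alone covers T9, T6, T1 — every target.
Total install cost: 13.
No cover costs less than 13.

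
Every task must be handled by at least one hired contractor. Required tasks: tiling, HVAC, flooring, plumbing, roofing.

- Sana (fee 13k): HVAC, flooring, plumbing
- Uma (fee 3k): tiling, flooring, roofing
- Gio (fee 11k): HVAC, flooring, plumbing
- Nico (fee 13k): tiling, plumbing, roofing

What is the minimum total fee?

14

Choose Uma and Gio: together they cover tiling, HVAC, flooring, plumbing, roofing — every task.
Total fee: 3 + 11 = 14.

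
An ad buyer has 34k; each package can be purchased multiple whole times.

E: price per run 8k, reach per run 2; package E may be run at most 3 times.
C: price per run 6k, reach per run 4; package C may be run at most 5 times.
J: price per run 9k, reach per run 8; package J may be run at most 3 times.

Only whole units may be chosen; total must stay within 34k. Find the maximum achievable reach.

28

J has the best ratio (8/9); taking only J gives at most 3×8 = 24 (stopped by the price limit).
Mixing does better — 1×C and 3×J: price 33 ≤ 34, reach 1·4 + 3·8 = 28.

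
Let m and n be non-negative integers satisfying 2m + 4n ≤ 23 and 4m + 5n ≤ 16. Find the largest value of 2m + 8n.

(m,n)=(0,3): 2·0+4·3=12≤23, 4·0+5·3=15≤16, objective 24.
(m,n)=(1,2): 2·1+4·2=10≤23, 4·1+5·2=14≤16, objective 18.
No feasible integer point exceeds 24.

24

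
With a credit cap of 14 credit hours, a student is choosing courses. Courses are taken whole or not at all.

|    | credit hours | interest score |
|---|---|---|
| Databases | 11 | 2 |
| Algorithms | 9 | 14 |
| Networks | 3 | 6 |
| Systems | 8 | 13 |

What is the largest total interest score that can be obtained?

Allowing fractional choices, the relaxed optimum would be about 23.7, but courses are indivisible.
Algorithms: credit hours 9 ≤ 14, interest score 14.
Networks + Systems: credit hours 3 + 8 = 11 ≤ 14, interest score 6 + 13 = 19.
Algorithms + Networks: credit hours 9 + 3 = 12 ≤ 14, interest score 14 + 6 = 20.
Best is Algorithms and Networks with total interest score 20.

20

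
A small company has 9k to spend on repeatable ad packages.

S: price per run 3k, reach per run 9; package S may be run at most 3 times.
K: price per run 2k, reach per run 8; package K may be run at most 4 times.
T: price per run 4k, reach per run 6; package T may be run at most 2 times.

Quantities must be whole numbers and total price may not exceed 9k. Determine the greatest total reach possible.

This is a bounded integer knapsack.
1×S and 3×K: price 9 ≤ 9, reach 1·9 + 3·8 = 33.
4×K: price 8 ≤ 9, reach 4·8 = 32.
Best is 33.

33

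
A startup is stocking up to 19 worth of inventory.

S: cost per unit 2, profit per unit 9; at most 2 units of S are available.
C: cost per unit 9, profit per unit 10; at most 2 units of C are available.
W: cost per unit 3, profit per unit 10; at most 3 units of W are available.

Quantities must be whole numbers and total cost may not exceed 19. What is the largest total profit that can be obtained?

48

S has the best ratio (9/2); taking only S gives at most 2×9 = 18 (stopped by the supply cap of 2).
Mixing does better — 2×S and 3×W: cost 13 ≤ 19, profit 2·9 + 3·10 = 48.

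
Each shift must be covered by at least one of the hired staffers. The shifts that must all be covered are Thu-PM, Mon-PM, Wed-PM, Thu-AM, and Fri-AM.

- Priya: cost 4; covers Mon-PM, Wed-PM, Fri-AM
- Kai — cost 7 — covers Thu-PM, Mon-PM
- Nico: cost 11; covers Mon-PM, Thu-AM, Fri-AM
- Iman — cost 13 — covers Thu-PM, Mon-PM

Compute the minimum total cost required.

22

Choose Priya, Kai, and Nico: together they cover Thu-PM, Mon-PM, Wed-PM, Thu-AM, Fri-AM — every shift.
Total cost: 4 + 7 + 11 = 22.
No cover costs less than 22.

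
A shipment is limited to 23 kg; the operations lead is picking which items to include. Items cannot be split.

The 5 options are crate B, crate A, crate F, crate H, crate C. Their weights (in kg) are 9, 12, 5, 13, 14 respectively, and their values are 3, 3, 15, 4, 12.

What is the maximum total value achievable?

Take crate F and crate C: weight 5 + 14 = 19 ≤ 23, value 15 + 12 = 27.
No other feasible combination does better.

27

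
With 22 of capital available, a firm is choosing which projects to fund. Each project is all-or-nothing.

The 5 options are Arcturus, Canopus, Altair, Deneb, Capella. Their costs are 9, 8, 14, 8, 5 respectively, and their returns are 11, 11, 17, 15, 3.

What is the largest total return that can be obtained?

This is an integer program with binary decision variables.
Allowing fractional choices, the relaxed optimum would be about 33.3, but projects are indivisible.
Altair + Deneb: cost 14 + 8 = 22 ≤ 22, return 17 + 15 = 32.
Canopus + Deneb + Capella: cost 8 + 8 + 5 = 21 ≤ 22, return 11 + 15 + 3 = 29.
Arcturus + Deneb + Capella: cost 9 + 8 + 5 = 22 ≤ 22, return 11 + 15 + 3 = 29.
Best is Altair and Deneb with total return 32.

32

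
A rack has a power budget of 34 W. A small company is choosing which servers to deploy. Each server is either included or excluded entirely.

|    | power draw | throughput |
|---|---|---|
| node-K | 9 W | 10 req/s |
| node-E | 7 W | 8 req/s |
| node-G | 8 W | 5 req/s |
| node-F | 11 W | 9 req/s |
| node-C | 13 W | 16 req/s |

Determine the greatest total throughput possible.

35

Allowing fractional choices, the relaxed optimum would be about 38.1, but servers are indivisible.
node-E + node-F + node-C: power draw 7 + 11 + 13 = 31 ≤ 34, throughput 8 + 9 + 16 = 33.
node-K + node-E + node-C: power draw 9 + 7 + 13 = 29 ≤ 34, throughput 10 + 8 + 16 = 34.
node-K + node-F + node-C: power draw 9 + 11 + 13 = 33 ≤ 34, throughput 10 + 9 + 16 = 35.
Best is node-K, node-F, and node-C with total throughput 35.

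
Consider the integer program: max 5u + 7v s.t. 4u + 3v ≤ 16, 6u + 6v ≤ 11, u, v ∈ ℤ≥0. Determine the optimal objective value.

7

(u,v)=(0,1) is feasible, giving 7.
(u,v)=(1,0) is feasible, giving 5.
(u,v)=(0,0) is feasible, giving 0.
The best lattice point is (0,1), giving 7.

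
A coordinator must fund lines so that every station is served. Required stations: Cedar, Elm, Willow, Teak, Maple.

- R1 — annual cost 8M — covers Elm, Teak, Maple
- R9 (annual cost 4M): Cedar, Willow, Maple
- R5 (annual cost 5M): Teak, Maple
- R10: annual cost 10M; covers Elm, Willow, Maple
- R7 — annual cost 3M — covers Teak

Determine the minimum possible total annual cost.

12

The greedy cost-per-new-station heuristic would pick R9, R7, and R1 for 15, but a cheaper cover exists.
Choose R1 and R9: together they cover Cedar, Elm, Willow, Teak, Maple — every station.
Total annual cost: 8 + 4 = 12.
No cover costs less than 12.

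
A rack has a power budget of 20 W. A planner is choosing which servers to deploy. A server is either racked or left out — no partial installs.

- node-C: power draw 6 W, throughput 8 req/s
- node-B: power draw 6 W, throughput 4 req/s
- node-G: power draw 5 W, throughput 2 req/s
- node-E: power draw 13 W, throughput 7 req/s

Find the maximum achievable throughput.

15

node-C + node-B: power draw 6 + 6 = 12 ≤ 20, throughput 8 + 4 = 12.
node-C + node-B + node-G: power draw 6 + 6 + 5 = 17 ≤ 20, throughput 8 + 4 + 2 = 14.
node-C + node-E: power draw 6 + 13 = 19 ≤ 20, throughput 8 + 7 = 15.
Best is node-C and node-E with total throughput 15.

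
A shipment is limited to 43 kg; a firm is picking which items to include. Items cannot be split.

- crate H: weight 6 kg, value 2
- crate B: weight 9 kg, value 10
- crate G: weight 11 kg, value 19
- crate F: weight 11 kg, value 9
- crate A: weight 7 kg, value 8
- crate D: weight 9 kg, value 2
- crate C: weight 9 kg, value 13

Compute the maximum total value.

crate H + crate B + crate G + crate A + crate C: weight 6 + 9 + 11 + 7 + 9 = 42 ≤ 43, value 2 + 10 + 19 + 8 + 13 = 52.
crate B + crate G + crate A + crate C: weight 9 + 11 + 7 + 9 = 36 ≤ 43, value 10 + 19 + 8 + 13 = 50.
crate B + crate G + crate F + crate C: weight 9 + 11 + 11 + 9 = 40 ≤ 43, value 10 + 19 + 9 + 13 = 51.
Best is crate H, crate B, crate G, crate A, and crate C with total value 52.

52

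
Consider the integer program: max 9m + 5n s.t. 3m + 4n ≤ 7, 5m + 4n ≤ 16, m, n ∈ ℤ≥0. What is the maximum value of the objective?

The continuous relaxation peaks at (2.33, 0) with value 21.00; rounding to a feasible lattice point costs some objective.
(m,n)=(2,0): 3·2+4·0=6≤7, 5·2+4·0=10≤16, objective 18.
(m,n)=(1,1): 3·1+4·1=7≤7, 5·1+4·1=9≤16, objective 14.
(m,n)=(1,0): 3·1+4·0=3≤7, 5·1+4·0=5≤16, objective 9.
The best lattice point is (2,0), giving 18.

18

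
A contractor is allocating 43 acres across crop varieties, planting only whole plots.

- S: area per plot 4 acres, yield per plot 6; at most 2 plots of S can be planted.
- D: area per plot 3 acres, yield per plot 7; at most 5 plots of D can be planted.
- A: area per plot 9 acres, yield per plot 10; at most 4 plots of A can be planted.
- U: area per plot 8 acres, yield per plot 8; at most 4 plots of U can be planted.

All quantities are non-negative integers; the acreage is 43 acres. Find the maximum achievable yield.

67

Take 2×S, 5×D, and 2×A: area 41 ≤ 43, yield 2·6 + 5·7 + 2·10 = 67.
D has the best ratio (7/3) and is taken to its limit of 5; remaining capacity is filled optimally with the others.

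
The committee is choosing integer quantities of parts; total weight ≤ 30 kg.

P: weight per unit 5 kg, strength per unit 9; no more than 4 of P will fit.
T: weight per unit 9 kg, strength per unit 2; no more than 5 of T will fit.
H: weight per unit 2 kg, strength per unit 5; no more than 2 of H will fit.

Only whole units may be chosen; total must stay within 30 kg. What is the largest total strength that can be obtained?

46

H has the best ratio (5/2); taking only H gives at most 2×5 = 10 (stopped by the supply cap of 2).
Mixing does better — 4×P and 2×H: weight 24 ≤ 30, strength 4·9 + 2·5 = 46.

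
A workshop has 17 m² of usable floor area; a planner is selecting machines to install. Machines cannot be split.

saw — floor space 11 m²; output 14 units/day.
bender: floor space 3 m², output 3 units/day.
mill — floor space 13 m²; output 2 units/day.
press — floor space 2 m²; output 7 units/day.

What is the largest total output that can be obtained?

24

Allowing fractional choices, the relaxed optimum would be about 24.2, but machines are indivisible.
saw + bender + press: floor space 11 + 3 + 2 = 16 ≤ 17, output 14 + 3 + 7 = 24.
saw + bender: floor space 11 + 3 = 14 ≤ 17, output 14 + 3 = 17.
saw + press: floor space 11 + 2 = 13 ≤ 17, output 14 + 7 = 21.
Best is saw, bender, and press with total output 24.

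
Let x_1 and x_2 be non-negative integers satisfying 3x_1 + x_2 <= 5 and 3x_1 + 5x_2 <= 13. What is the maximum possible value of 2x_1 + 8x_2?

Relaxing integrality, the LP optimum is 20.80 at (x_1,x_2) = (0, 2.6), which is not an integer point.
(x_1,x_2)=(1,2): 3·1+1·2=5≤5, 3·1+5·2=13≤13, objective 18.
(x_1,x_2)=(0,2): 3·0+1·2=2≤5, 3·0+5·2=10≤13, objective 16.
(x_1,x_2)=(1,1): 3·1+1·1=4≤5, 3·1+5·1=8≤13, objective 10.
Maximum is 18 at (x_1,x_2)=(1,2).

18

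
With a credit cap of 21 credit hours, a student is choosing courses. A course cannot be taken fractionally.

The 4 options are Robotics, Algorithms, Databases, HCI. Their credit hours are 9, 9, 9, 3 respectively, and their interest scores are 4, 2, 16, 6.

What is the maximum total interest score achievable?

Take Robotics, Databases, and HCI: credit hours 9 + 9 + 3 = 21 ≤ 21, interest score 4 + 16 + 6 = 26.
No other feasible combination does better.

26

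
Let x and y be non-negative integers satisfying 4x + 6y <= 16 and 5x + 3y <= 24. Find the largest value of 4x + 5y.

16

(x,y)=(4,0): 4·4+6·0=16≤16, 5·4+3·0=20≤24, objective 16.
(x,y)=(3,0): 4·3+6·0=12≤16, 5·3+3·0=15≤24, objective 12.
Maximum is 16 at (x,y)=(4,0).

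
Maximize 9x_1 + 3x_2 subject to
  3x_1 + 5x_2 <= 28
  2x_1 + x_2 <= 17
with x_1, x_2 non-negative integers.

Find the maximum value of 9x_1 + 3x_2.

Relaxing integrality, the LP optimum is 76.50 at (x_1,x_2) = (8.5, 0), which is not an integer point.
(x_1,x_2)=(8,0): 3·8+5·0=24≤28, 2·8+1·0=16≤17, objective 72.
(x_1,x_2)=(7,1): 3·7+5·1=26≤28, 2·7+1·1=15≤17, objective 66.
(x_1,x_2)=(7,0): 3·7+5·0=21≤28, 2·7+1·0=14≤17, objective 63.
The best lattice point is (8,0), giving 72.

72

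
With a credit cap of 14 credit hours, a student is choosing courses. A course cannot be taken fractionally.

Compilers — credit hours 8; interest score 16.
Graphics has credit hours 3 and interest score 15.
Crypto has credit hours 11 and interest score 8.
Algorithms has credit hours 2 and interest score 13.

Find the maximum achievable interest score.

Compilers + Graphics + Algorithms: credit hours 8 + 3 + 2 = 13 ≤ 14, interest score 16 + 15 + 13 = 44.
Compilers + Graphics: credit hours 8 + 3 = 11 ≤ 14, interest score 16 + 15 = 31.
Best is Compilers, Graphics, and Algorithms with total interest score 44.

44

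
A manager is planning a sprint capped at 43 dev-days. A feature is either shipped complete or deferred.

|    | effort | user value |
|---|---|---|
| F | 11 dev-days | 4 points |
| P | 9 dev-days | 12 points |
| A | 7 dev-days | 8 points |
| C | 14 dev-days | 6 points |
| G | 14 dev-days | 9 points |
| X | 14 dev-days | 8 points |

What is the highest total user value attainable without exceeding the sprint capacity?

This is a 0-1 knapsack instance.
Allowing fractional choices, the relaxed optimum would be about 36.4, but features are indivisible.
F + P + A + C: effort 11 + 9 + 7 + 14 = 41 ≤ 43, user value 4 + 12 + 8 + 6 = 30.
F + P + A + G: effort 11 + 9 + 7 + 14 = 41 ≤ 43, user value 4 + 12 + 8 + 9 = 33.
F + P + A + X: effort 11 + 9 + 7 + 14 = 41 ≤ 43, user value 4 + 12 + 8 + 8 = 32.
Best is F, P, A, and G with total user value 33.

33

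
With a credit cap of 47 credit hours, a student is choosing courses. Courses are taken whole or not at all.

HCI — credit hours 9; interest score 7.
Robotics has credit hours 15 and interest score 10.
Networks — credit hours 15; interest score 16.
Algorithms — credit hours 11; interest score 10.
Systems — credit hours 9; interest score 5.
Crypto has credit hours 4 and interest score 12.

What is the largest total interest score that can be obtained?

Treat it as a binary knapsack problem.
HCI + Networks + Algorithms + Crypto: credit hours 9 + 15 + 11 + 4 = 39 ≤ 47, interest score 7 + 16 + 10 + 12 = 45.
Robotics + Networks + Algorithms + Crypto: credit hours 15 + 15 + 11 + 4 = 45 ≤ 47, interest score 10 + 16 + 10 + 12 = 48.
HCI + Robotics + Networks + Crypto: credit hours 9 + 15 + 15 + 4 = 43 ≤ 47, interest score 7 + 10 + 16 + 12 = 45.
Best is Robotics, Networks, Algorithms, and Crypto with total interest score 48.

48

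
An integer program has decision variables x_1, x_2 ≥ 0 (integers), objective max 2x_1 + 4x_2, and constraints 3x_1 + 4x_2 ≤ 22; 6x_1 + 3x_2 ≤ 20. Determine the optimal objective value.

The continuous relaxation peaks at (0, 5.5) with value 22.00; rounding to a feasible lattice point costs some objective.
(x_1,x_2)=(0,5): 3·0+4·5=20≤22, 6·0+3·5=15≤20, objective 20.
(x_1,x_2)=(1,4): 3·1+4·4=19≤22, 6·1+3·4=18≤20, objective 18.
(x_1,x_2)=(0,4): 3·0+4·4=16≤22, 6·0+3·4=12≤20, objective 16.
No feasible integer point exceeds 20.

20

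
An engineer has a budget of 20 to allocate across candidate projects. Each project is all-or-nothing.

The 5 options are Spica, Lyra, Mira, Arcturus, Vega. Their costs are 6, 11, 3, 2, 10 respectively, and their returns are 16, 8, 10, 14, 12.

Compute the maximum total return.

Take Spica, Arcturus, and Vega: cost 6 + 2 + 10 = 18 ≤ 20, return 16 + 14 + 12 = 42.
No other feasible combination does better.

42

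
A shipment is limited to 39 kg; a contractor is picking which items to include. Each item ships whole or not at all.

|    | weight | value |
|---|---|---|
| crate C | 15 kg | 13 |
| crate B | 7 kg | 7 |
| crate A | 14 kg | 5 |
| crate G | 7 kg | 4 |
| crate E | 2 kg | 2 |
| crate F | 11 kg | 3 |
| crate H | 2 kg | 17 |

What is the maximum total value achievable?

43

crate C + crate B + crate A + crate H: weight 15 + 7 + 14 + 2 = 38 ≤ 39, value 13 + 7 + 5 + 17 = 42.
crate C + crate B + crate E + crate F + crate H: weight 15 + 7 + 2 + 11 + 2 = 37 ≤ 39, value 13 + 7 + 2 + 3 + 17 = 42.
crate C + crate B + crate G + crate E + crate H: weight 15 + 7 + 7 + 2 + 2 = 33 ≤ 39, value 13 + 7 + 4 + 2 + 17 = 43.
Best is crate C, crate B, crate G, crate E, and crate H with total value 43.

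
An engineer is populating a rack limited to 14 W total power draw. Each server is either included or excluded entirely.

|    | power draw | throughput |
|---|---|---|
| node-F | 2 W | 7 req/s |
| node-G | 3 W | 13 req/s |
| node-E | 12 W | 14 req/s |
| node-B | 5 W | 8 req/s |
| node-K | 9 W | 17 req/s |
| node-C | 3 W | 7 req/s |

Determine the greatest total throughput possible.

node-F + node-K + node-C: power draw 2 + 9 + 3 = 14 ≤ 14, throughput 7 + 17 + 7 = 31.
node-F + node-G + node-K: power draw 2 + 3 + 9 = 14 ≤ 14, throughput 7 + 13 + 17 = 37.
node-F + node-G + node-B + node-C: power draw 2 + 3 + 5 + 3 = 13 ≤ 14, throughput 7 + 13 + 8 + 7 = 35.
Best is node-F, node-G, and node-K with total throughput 37.

37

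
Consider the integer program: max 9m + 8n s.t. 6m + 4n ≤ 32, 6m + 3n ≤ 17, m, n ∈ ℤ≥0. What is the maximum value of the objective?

Relaxing integrality, the LP optimum is 45.33 at (m,n) = (0, 5.67), which is not an integer point.
(m,n)=(0,5): 6·0+4·5=20≤32, 6·0+3·5=15≤17, objective 40.
(m,n)=(0,4): 6·0+4·4=16≤32, 6·0+3·4=12≤17, objective 32.
No feasible integer point exceeds 40.

40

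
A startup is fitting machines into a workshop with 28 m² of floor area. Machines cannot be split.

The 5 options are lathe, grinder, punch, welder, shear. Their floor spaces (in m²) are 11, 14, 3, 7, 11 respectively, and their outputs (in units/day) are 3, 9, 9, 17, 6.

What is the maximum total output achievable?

35

This is an integer program with binary decision variables.
Allowing fractional choices, the relaxed optimum would be about 37.2, but machines are indivisible.
lathe + punch + welder: floor space 11 + 3 + 7 = 21 ≤ 28, output 3 + 9 + 17 = 29.
punch + welder + shear: floor space 3 + 7 + 11 = 21 ≤ 28, output 9 + 17 + 6 = 32.
grinder + punch + welder: floor space 14 + 3 + 7 = 24 ≤ 28, output 9 + 9 + 17 = 35.
Best is grinder, punch, and welder with total output 35.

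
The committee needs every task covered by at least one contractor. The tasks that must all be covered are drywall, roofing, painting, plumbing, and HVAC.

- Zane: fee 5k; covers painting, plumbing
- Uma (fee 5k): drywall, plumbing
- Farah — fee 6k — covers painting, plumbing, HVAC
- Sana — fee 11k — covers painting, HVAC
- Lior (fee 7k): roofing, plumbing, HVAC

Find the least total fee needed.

17

The greedy cost-per-new-task heuristic would pick Farah, Uma, and Lior for 18, but a cheaper cover exists.
Choose Zane, Uma, and Lior: together they cover drywall, roofing, painting, plumbing, HVAC — every task.
Total fee: 5 + 5 + 7 = 17.
No cover costs less than 17.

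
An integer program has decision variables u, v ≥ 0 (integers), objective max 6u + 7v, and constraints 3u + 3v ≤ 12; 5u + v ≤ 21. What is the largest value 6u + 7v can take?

(u,v)=(0,4): 3·0+3·4=12≤12, 5·0+1·4=4≤21, objective 28.
(u,v)=(1,3): 3·1+3·3=12≤12, 5·1+1·3=8≤21, objective 27.
(u,v)=(0,3): 3·0+3·3=9≤12, 5·0+1·3=3≤21, objective 21.
The best lattice point is (0,4), giving 28.

28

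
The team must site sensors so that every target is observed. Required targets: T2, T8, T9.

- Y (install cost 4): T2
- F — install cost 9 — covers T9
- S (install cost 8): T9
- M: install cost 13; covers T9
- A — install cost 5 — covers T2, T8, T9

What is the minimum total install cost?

5

This is a weighted set-cover instance.
A alone covers T2, T8, T9 — every target.
Total install cost: 5.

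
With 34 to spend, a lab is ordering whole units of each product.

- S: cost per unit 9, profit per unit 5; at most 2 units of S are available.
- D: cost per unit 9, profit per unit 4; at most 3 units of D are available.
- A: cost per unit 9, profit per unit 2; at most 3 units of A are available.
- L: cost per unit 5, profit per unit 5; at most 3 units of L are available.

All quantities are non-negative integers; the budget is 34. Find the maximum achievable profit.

25

Take 2×S and 3×L: cost 33 ≤ 34, profit 2·5 + 3·5 = 25.
L has the best ratio (5/5) and is taken to its limit of 3; remaining capacity is filled optimally with the others.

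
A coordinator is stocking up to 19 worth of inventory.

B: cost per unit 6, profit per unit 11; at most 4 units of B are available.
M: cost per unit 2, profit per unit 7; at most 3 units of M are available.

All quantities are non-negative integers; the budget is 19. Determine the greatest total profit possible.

43

M has the best ratio (7/2); taking only M gives at most 3×7 = 21 (stopped by the supply cap of 3).
Mixing does better — 2×B and 3×M: cost 18 ≤ 19, profit 2·11 + 3·7 = 43.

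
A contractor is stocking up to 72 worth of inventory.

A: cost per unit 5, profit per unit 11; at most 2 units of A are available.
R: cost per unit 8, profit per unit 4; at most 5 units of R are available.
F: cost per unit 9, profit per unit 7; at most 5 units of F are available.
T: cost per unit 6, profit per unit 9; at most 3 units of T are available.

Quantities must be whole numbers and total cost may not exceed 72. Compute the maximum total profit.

2×A, 1×R, 4×F, and 3×T: cost 72 ≤ 72, profit 2·11 + 1·4 + 4·7 + 3·9 = 81.
2×A, 2×R, 3×F, and 3×T: cost 71 ≤ 72, profit 2·11 + 2·4 + 3·7 + 3·9 = 78.
Best is 81.

81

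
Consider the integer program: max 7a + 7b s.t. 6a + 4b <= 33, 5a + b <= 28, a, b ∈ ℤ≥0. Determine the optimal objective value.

The continuous relaxation peaks at (0, 8.25) with value 57.75; rounding to a feasible lattice point costs some objective.
(a,b)=(0,8) is feasible, giving 56.
(a,b)=(0,7) is feasible, giving 49.
No feasible integer point exceeds 56.

56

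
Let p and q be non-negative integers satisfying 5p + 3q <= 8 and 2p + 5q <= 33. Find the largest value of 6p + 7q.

14

(p,q)=(0,2): 5·0+3·2=6≤8, 2·0+5·2=10≤33, objective 14.
(p,q)=(1,1): 5·1+3·1=8≤8, 2·1+5·1=7≤33, objective 13.
(p,q)=(0,1): 5·0+3·1=3≤8, 2·0+5·1=5≤33, objective 7.
The best lattice point is (0,2), giving 14.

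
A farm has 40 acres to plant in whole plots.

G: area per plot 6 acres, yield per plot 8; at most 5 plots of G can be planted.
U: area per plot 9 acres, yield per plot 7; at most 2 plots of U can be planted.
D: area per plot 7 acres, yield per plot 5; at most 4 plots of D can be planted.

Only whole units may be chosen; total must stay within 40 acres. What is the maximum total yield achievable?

47

Take 5×G and 1×U: area 39 ≤ 40, yield 5·8 + 1·7 = 47.
G has the best ratio (8/6) and is taken to its limit of 5; remaining capacity is filled optimally with the others.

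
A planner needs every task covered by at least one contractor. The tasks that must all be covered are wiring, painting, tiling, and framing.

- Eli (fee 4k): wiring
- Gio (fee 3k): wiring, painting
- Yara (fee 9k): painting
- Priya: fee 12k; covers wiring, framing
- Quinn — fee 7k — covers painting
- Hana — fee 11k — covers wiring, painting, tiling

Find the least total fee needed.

23

The greedy cost-per-new-task heuristic would pick Gio, Hana, and Priya for 26, but a cheaper cover exists.
Choose Priya and Hana: together they cover wiring, painting, tiling, framing — every task.
Total fee: 12 + 11 = 23.
No cover costs less than 23.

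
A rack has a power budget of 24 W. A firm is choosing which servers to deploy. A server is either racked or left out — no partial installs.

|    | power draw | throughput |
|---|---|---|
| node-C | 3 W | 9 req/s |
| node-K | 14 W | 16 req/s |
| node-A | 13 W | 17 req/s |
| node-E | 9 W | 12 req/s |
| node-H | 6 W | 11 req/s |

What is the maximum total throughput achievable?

37

Take node-C, node-A, and node-H: power draw 3 + 13 + 6 = 22 ≤ 24, throughput 9 + 17 + 11 = 37.
No other feasible combination does better.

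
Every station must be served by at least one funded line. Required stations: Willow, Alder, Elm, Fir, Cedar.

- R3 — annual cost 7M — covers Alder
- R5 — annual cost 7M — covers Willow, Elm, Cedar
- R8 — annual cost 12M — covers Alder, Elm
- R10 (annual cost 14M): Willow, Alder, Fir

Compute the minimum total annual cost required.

The greedy cost-per-new-station heuristic would pick R5, R3, and R10 for 28, but a cheaper cover exists.
Choose R5 and R10: together they cover Willow, Alder, Elm, Fir, Cedar — every station.
Total annual cost: 7 + 14 = 21.
No cover costs less than 21.

21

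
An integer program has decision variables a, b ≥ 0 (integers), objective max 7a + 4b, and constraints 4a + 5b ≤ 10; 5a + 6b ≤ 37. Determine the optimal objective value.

14

The continuous relaxation peaks at (2.5, 0) with value 17.50; rounding to a feasible lattice point costs some objective.
(a,b)=(2,0): 4·2+5·0=8≤10, 5·2+6·0=10≤37, objective 14.
(a,b)=(1,1): 4·1+5·1=9≤10, 5·1+6·1=11≤37, objective 11.
No feasible integer point exceeds 14.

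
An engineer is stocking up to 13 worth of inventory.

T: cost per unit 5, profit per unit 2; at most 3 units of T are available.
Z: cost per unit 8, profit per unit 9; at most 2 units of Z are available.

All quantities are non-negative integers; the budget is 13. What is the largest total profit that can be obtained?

This is a bounded integer knapsack.
1×Z: cost 8 ≤ 13, profit 1·9 = 9.
1×T and 1×Z: cost 13 ≤ 13, profit 1·2 + 1·9 = 11.
Best is 11.

11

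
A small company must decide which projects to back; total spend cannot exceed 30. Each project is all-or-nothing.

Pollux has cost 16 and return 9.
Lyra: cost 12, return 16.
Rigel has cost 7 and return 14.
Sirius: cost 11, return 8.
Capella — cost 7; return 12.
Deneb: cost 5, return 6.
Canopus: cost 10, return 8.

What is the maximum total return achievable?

42

Allowing fractional choices, the relaxed optimum would be about 46.8, but projects are indivisible.
Rigel + Capella + Deneb + Canopus: cost 7 + 7 + 5 + 10 = 29 ≤ 30, return 14 + 12 + 6 + 8 = 40.
Lyra + Rigel + Capella: cost 12 + 7 + 7 = 26 ≤ 30, return 16 + 14 + 12 = 42.
Best is Lyra, Rigel, and Capella with total return 42.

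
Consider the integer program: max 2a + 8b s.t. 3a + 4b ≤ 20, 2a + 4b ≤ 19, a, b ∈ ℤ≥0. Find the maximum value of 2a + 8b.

The continuous relaxation peaks at (0, 4.75) with value 38.00; rounding to a feasible lattice point costs some objective.
(a,b)=(1,4): 3·1+4·4=19≤20, 2·1+4·4=18≤19, objective 34.
(a,b)=(0,4): 3·0+4·4=16≤20, 2·0+4·4=16≤19, objective 32.
(a,b)=(2,3): 3·2+4·3=18≤20, 2·2+4·3=16≤19, objective 28.
The best lattice point is (1,4), giving 34.

34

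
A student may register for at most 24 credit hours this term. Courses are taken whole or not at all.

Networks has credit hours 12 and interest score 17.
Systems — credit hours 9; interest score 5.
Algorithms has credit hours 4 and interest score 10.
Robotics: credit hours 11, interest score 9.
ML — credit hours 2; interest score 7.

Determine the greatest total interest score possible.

34

Take Networks, Algorithms, and ML: credit hours 12 + 4 + 2 = 18 ≤ 24, interest score 17 + 10 + 7 = 34.
No other feasible combination does better.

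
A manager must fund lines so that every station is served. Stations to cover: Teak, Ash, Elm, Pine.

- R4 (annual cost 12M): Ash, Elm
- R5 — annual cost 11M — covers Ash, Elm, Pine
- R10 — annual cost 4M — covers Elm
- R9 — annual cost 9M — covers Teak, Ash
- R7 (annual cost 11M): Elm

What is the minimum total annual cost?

20

Choose R5 and R9: together they cover Teak, Ash, Elm, Pine — every station.
Total annual cost: 11 + 9 = 20.
No cover costs less than 20.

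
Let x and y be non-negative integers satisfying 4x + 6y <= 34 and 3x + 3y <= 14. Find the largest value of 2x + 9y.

(x,y)=(0,4): 4·0+6·4=24≤34, 3·0+3·4=12≤14, objective 36.
(x,y)=(1,3): 4·1+6·3=22≤34, 3·1+3·3=12≤14, objective 29.
The best lattice point is (0,4), giving 36.

36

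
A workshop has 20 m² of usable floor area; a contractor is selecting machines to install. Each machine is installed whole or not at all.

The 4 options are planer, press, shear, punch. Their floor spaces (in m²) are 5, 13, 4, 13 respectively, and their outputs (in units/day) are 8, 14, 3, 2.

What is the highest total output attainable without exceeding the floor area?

Allowing fractional choices, the relaxed optimum would be about 23.5, but machines are indivisible.
planer + press: floor space 5 + 13 = 18 ≤ 20, output 8 + 14 = 22.
press + shear: floor space 13 + 4 = 17 ≤ 20, output 14 + 3 = 17.
Best is planer and press with total output 22.

22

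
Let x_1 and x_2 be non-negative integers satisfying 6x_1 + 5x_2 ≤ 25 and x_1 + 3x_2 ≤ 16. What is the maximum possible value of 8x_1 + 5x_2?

(x_1,x_2)=(4,0): 6·4+5·0=24≤25, 1·4+3·0=4≤16, objective 32.
(x_1,x_2)=(3,1): 6·3+5·1=23≤25, 1·3+3·1=6≤16, objective 29.
The best lattice point is (4,0), giving 32.

32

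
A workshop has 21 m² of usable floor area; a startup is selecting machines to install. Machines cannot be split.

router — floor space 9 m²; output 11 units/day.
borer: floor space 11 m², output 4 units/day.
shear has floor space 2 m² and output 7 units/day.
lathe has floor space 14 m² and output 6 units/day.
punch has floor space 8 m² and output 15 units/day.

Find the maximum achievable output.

This is an integer program with binary decision variables.
router + shear + punch: floor space 9 + 2 + 8 = 19 ≤ 21, output 11 + 7 + 15 = 33.
router + punch: floor space 9 + 8 = 17 ≤ 21, output 11 + 15 = 26.
borer + shear + punch: floor space 11 + 2 + 8 = 21 ≤ 21, output 4 + 7 + 15 = 26.
Best is router, shear, and punch with total output 33.

33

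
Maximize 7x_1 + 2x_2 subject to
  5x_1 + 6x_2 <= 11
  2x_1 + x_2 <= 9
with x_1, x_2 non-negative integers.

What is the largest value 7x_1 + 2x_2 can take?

The continuous relaxation peaks at (2.2, 0) with value 15.40; rounding to a feasible lattice point costs some objective.
(x_1,x_2)=(2,0): 5·2+6·0=10≤11, 2·2+1·0=4≤9, objective 14.
(x_1,x_2)=(1,1): 5·1+6·1=11≤11, 2·1+1·1=3≤9, objective 9.
(x_1,x_2)=(1,0): 5·1+6·0=5≤11, 2·1+1·0=2≤9, objective 7.
No feasible integer point exceeds 14.

14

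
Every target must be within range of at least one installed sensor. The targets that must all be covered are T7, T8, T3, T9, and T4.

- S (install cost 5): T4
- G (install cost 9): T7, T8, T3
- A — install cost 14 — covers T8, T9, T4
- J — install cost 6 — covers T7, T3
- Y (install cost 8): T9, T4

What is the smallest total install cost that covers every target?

17

This is an integer covering problem.
Choose G and Y: together they cover T7, T8, T3, T9, T4 — every target.
Total install cost: 9 + 8 = 17.
No cover costs less than 17.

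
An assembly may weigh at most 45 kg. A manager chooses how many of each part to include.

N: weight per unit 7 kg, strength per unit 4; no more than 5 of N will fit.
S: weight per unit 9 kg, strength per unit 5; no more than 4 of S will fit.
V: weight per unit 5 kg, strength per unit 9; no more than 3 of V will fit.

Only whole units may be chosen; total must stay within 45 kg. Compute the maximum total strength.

44

4×N and 3×V: weight 43 ≤ 45, strength 4·4 + 3·9 = 43.
3×N, 1×S, and 3×V: weight 45 ≤ 45, strength 3·4 + 1·5 + 3·9 = 44.
Best is 44.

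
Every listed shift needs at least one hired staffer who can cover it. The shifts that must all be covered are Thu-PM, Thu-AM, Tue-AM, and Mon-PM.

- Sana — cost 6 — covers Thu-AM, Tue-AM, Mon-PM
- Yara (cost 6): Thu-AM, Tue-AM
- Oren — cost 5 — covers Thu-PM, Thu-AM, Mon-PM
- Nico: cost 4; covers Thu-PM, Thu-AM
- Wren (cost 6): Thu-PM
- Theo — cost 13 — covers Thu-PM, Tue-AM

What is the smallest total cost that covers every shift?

This is a weighted set-cover instance.
The greedy cost-per-new-shift heuristic would pick Oren and Sana for 11, but a cheaper cover exists.
Choose Sana and Nico: together they cover Thu-PM, Thu-AM, Tue-AM, Mon-PM — every shift.
Total cost: 6 + 4 = 10.
No cover costs less than 10.

10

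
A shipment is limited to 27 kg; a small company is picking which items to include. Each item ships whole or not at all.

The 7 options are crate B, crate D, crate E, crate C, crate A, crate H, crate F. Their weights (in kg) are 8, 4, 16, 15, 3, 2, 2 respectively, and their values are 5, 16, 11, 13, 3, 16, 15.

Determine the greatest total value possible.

Take crate D, crate C, crate A, crate H, and crate F: weight 4 + 15 + 3 + 2 + 2 = 26 ≤ 27, value 16 + 13 + 3 + 16 + 15 = 63.
No other feasible combination does better.

63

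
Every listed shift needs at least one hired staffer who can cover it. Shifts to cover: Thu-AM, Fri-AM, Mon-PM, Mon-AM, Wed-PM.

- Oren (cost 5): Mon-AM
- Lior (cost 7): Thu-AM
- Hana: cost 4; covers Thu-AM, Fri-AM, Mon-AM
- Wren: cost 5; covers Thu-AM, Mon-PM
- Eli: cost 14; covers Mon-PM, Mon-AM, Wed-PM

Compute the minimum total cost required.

The greedy cost-per-new-shift heuristic would pick Hana, Wren, and Eli for 23, but a cheaper cover exists.
Choose Hana and Eli: together they cover Thu-AM, Fri-AM, Mon-PM, Mon-AM, Wed-PM — every shift.
Total cost: 4 + 14 = 18.
No cover costs less than 18.

18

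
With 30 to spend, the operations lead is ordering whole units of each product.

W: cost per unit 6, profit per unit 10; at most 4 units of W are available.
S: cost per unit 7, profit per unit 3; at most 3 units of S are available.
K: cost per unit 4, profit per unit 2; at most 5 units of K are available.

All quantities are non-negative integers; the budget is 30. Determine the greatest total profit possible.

4×W: cost 24 ≤ 30, profit 4·10 = 40.
4×W and 1×K: cost 28 ≤ 30, profit 4·10 + 1·2 = 42.
Best is 42.

42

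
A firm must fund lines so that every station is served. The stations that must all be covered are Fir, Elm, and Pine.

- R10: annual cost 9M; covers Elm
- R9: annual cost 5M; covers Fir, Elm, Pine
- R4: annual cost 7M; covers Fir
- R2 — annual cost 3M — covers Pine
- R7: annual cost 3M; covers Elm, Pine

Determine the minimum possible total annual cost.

The greedy cost-per-new-station heuristic would pick R7 and R9 for 8, but a cheaper cover exists.
R9 alone covers Fir, Elm, Pine — every station.
Total annual cost: 5.
No cover costs less than 5.

5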